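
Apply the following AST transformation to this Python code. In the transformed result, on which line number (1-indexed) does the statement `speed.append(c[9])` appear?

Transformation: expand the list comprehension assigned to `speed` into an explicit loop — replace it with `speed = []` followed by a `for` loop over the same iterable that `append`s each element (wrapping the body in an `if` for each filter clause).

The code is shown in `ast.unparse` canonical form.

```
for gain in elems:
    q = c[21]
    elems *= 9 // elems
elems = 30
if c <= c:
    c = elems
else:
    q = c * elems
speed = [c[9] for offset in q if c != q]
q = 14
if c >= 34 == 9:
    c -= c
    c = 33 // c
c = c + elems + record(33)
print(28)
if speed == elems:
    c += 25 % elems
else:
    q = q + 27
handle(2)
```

12

Transformed code:
for gain in elems:
    q = c[21]
    elems *= 9 // elems
elems = 30
if c <= c:
    c = elems
else:
    q = c * elems
speed = []
for offset in q:
    if c != q:
        speed.append(c[9])
q = 14
if c >= 34 == 9:
    c -= c
    c = 33 // c
c = c + elems + record(33)
print(28)
if speed == elems:
    c += 25 % elems
else:
    q = q + 27
handle(2)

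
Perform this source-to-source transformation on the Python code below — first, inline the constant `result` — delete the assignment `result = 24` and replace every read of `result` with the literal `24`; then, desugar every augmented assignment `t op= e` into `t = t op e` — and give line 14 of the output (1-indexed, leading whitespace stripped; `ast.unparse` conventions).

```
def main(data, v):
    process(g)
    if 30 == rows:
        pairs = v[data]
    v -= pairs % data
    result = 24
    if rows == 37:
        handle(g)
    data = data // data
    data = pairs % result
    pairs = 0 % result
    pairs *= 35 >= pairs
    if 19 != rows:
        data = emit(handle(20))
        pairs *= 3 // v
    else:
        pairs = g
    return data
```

pairs = pairs * (3 // v)

Transformed code:
def main(data, v):
    process(g)
    if 30 == rows:
        pairs = v[data]
    v = v - pairs % data
    if rows == 37:
        handle(g)
    data = data // data
    data = pairs % 24
    pairs = 0 % 24
    pairs = pairs * (35 >= pairs)
    if 19 != rows:
        data = emit(handle(20))
        pairs = pairs * (3 // v)
    else:
        pairs = g
    return data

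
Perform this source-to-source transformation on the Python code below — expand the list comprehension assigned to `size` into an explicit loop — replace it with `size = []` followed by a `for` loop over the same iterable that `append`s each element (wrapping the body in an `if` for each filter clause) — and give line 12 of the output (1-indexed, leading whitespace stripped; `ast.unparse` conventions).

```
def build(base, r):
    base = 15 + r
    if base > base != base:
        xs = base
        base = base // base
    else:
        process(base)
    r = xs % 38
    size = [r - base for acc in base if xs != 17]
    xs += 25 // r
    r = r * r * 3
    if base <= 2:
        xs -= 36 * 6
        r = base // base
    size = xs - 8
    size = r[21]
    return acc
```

Transformed code:
def build(base, r):
    base = 15 + r
    if base > base != base:
        xs = base
        base = base // base
    else:
        process(base)
    r = xs % 38
    size = []
    for acc in base:
        if xs != 17:
            size.append(r - base)
    xs += 25 // r
    r = r * r * 3
    if base <= 2:
        xs -= 36 * 6
        r = base // base
    size = xs - 8
    size = r[21]
    return acc

size.append(r - base)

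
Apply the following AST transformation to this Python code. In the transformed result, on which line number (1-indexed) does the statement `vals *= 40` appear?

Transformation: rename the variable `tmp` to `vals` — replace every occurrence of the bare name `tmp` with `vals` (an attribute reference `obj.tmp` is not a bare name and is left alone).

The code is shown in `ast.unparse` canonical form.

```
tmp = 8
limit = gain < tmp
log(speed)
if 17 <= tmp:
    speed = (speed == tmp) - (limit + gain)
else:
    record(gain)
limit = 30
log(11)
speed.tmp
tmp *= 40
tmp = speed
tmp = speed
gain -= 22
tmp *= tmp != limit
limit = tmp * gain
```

11

Transformed code:
vals = 8
limit = gain < vals
log(speed)
if 17 <= vals:
    speed = (speed == vals) - (limit + gain)
else:
    record(gain)
limit = 30
log(11)
speed.tmp
vals *= 40
vals = speed
vals = speed
gain -= 22
vals *= vals != limit
limit = vals * gain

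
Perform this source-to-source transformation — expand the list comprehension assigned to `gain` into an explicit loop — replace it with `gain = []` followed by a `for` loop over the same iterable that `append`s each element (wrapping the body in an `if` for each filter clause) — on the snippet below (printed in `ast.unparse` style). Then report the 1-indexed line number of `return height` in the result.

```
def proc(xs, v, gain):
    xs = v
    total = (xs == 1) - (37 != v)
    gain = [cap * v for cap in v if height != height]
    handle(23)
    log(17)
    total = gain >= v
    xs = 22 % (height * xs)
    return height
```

Transformed code:
def proc(xs, v, gain):
    xs = v
    total = (xs == 1) - (37 != v)
    gain = []
    for cap in v:
        if height != height:
            gain.append(cap * v)
    handle(23)
    log(17)
    total = gain >= v
    xs = 22 % (height * xs)
    return height

12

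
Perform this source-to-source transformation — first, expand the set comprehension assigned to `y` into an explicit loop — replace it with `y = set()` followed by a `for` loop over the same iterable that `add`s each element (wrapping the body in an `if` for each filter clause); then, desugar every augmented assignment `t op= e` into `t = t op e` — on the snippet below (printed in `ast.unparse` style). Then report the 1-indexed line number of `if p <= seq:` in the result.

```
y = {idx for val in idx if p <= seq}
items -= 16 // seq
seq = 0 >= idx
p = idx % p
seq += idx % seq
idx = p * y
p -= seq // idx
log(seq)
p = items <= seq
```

Transformed code:
y = set()
for val in idx:
    if p <= seq:
        y.add(idx)
items = items - 16 // seq
seq = 0 >= idx
p = idx % p
seq = seq + idx % seq
idx = p * y
p = p - seq // idx
log(seq)
p = items <= seq

3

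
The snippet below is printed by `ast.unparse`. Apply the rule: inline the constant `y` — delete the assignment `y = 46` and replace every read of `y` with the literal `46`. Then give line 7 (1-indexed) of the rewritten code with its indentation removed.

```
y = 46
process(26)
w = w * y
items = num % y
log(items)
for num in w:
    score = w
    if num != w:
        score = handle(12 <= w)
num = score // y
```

Transformed code:
process(26)
w = w * 46
items = num % 46
log(items)
for num in w:
    score = w
    if num != w:
        score = handle(12 <= w)
num = score // 46

if num != w:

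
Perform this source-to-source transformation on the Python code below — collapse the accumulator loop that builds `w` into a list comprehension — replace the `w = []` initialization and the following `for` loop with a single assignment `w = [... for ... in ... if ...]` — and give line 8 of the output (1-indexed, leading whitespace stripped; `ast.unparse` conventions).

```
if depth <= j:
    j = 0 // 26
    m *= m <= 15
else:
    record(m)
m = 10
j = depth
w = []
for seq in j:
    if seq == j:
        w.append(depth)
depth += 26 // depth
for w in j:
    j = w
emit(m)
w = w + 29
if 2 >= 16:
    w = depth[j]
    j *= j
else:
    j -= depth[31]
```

Transformed code:
if depth <= j:
    j = 0 // 26
    m *= m <= 15
else:
    record(m)
m = 10
j = depth
w = [depth for seq in j if seq == j]
depth += 26 // depth
for w in j:
    j = w
emit(m)
w = w + 29
if 2 >= 16:
    w = depth[j]
    j *= j
else:
    j -= depth[31]

w = [depth for seq in j if seq == j]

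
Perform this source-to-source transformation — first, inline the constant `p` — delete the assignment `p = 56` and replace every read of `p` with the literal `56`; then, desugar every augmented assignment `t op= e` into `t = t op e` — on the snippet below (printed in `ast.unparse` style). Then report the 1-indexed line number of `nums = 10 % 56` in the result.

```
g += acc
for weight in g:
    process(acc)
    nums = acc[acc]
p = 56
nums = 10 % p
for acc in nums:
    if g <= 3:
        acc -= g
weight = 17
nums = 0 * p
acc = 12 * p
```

5

Transformed code:
g = g + acc
for weight in g:
    process(acc)
    nums = acc[acc]
nums = 10 % 56
for acc in nums:
    if g <= 3:
        acc = acc - g
weight = 17
nums = 0 * 56
acc = 12 * 56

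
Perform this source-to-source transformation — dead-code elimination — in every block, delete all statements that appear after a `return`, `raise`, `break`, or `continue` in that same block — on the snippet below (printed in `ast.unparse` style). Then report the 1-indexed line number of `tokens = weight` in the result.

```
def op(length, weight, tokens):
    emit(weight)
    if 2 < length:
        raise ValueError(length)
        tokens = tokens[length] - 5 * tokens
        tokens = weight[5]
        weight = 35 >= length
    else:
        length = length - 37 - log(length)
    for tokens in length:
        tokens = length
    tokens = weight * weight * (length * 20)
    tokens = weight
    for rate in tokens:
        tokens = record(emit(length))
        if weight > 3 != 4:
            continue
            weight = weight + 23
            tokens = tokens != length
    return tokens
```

Transformed code:
def op(length, weight, tokens):
    emit(weight)
    if 2 < length:
        raise ValueError(length)
    else:
        length = length - 37 - log(length)
    for tokens in length:
        tokens = length
    tokens = weight * weight * (length * 20)
    tokens = weight
    for rate in tokens:
        tokens = record(emit(length))
        if weight > 3 != 4:
            continue
    return tokens

10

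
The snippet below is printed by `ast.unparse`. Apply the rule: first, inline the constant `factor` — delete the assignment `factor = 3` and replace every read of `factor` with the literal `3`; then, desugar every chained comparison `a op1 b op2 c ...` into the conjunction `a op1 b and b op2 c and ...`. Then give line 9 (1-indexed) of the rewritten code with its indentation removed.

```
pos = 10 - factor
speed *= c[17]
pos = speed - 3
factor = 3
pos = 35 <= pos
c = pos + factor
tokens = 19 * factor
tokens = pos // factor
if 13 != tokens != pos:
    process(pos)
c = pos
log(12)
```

Transformed code:
pos = 10 - 3
speed *= c[17]
pos = speed - 3
pos = 35 <= pos
c = pos + 3
tokens = 19 * 3
tokens = pos // 3
if 13 != tokens and tokens != pos:
    process(pos)
c = pos
log(12)

process(pos)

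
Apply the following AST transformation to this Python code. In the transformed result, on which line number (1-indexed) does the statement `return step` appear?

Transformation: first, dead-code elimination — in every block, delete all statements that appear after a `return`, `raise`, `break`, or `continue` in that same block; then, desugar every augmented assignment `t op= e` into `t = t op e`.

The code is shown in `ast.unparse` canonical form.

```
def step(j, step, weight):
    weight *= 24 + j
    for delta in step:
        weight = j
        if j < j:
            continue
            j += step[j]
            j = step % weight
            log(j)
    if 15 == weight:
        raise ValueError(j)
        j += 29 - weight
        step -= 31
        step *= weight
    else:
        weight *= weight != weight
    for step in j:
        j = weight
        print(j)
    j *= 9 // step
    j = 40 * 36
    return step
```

16

Transformed code:
def step(j, step, weight):
    weight = weight * (24 + j)
    for delta in step:
        weight = j
        if j < j:
            continue
    if 15 == weight:
        raise ValueError(j)
    else:
        weight = weight * (weight != weight)
    for step in j:
        j = weight
        print(j)
    j = j * (9 // step)
    j = 40 * 36
    return step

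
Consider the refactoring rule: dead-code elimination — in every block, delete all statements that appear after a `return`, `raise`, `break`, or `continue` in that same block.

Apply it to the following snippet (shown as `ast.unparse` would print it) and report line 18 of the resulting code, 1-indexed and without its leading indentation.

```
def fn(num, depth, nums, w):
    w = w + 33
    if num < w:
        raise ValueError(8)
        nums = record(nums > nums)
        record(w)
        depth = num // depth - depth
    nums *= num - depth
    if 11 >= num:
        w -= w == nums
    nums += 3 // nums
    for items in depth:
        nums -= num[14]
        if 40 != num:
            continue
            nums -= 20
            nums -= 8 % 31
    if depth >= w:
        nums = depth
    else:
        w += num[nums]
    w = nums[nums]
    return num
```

return num

Transformed code:
def fn(num, depth, nums, w):
    w = w + 33
    if num < w:
        raise ValueError(8)
    nums *= num - depth
    if 11 >= num:
        w -= w == nums
    nums += 3 // nums
    for items in depth:
        nums -= num[14]
        if 40 != num:
            continue
    if depth >= w:
        nums = depth
    else:
        w += num[nums]
    w = nums[nums]
    return num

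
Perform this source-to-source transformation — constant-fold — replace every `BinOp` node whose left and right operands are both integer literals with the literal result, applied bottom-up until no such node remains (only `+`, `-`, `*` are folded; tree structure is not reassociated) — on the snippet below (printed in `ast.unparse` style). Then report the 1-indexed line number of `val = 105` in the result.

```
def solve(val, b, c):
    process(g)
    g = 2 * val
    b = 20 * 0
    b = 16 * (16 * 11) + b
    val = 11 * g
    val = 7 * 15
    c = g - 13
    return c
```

Transformed code:
def solve(val, b, c):
    process(g)
    g = 2 * val
    b = 0
    b = 2816 + b
    val = 11 * g
    val = 105
    c = g - 13
    return c

7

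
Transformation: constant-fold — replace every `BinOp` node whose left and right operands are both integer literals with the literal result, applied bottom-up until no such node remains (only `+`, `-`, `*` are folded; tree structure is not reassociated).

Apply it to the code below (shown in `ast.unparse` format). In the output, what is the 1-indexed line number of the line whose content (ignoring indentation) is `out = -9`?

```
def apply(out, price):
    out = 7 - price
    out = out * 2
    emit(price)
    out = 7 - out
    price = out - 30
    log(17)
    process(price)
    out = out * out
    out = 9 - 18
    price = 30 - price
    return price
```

Transformed code:
def apply(out, price):
    out = 7 - price
    out = out * 2
    emit(price)
    out = 7 - out
    price = out - 30
    log(17)
    process(price)
    out = out * out
    out = -9
    price = 30 - price
    return price

10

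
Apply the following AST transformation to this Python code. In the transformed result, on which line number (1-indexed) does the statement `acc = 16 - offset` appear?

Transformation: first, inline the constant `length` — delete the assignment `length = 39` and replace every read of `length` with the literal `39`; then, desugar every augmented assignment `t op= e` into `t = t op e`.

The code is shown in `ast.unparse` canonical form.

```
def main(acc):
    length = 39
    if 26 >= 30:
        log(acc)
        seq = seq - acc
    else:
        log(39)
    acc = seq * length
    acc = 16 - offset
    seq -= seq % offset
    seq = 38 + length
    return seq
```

8

Transformed code:
def main(acc):
    if 26 >= 30:
        log(acc)
        seq = seq - acc
    else:
        log(39)
    acc = seq * 39
    acc = 16 - offset
    seq = seq - seq % offset
    seq = 38 + 39
    return seq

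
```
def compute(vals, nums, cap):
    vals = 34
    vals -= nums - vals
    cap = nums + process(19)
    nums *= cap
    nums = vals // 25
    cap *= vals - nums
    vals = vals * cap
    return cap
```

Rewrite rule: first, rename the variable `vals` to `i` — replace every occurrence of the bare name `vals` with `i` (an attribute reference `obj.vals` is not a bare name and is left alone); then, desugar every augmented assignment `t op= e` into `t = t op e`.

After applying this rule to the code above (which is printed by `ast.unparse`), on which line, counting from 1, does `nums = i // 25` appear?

6

Transformed code:
def compute(i, nums, cap):
    i = 34
    i = i - (nums - i)
    cap = nums + process(19)
    nums = nums * cap
    nums = i // 25
    cap = cap * (i - nums)
    i = i * cap
    return cap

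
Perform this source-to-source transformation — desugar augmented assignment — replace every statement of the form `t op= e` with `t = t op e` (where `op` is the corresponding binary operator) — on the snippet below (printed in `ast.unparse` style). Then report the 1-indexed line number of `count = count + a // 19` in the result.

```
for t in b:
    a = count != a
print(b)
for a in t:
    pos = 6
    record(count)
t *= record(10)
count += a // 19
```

Transformed code:
for t in b:
    a = count != a
print(b)
for a in t:
    pos = 6
    record(count)
t = t * record(10)
count = count + a // 19

8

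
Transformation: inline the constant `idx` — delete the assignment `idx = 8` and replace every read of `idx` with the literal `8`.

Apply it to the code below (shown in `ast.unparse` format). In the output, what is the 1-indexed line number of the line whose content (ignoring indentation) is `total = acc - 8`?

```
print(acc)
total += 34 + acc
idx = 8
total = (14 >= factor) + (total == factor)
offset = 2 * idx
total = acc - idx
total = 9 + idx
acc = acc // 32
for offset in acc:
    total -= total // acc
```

5

Transformed code:
print(acc)
total += 34 + acc
total = (14 >= factor) + (total == factor)
offset = 2 * 8
total = acc - 8
total = 9 + 8
acc = acc // 32
for offset in acc:
    total -= total // acc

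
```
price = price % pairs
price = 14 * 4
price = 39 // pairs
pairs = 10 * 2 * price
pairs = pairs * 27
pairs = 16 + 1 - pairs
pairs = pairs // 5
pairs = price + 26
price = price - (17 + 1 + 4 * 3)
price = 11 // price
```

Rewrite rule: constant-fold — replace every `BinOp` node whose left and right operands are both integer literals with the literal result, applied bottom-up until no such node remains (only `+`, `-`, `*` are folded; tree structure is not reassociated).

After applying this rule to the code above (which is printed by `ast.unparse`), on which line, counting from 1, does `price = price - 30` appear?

Transformed code:
price = price % pairs
price = 56
price = 39 // pairs
pairs = 20 * price
pairs = pairs * 27
pairs = 17 - pairs
pairs = pairs // 5
pairs = price + 26
price = price - 30
price = 11 // price

9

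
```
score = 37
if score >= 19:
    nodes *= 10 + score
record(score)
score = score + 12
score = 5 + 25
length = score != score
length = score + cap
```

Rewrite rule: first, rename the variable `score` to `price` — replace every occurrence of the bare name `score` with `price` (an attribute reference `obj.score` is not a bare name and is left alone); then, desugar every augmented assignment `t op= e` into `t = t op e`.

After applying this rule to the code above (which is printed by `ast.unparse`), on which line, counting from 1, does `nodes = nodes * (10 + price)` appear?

Transformed code:
price = 37
if price >= 19:
    nodes = nodes * (10 + price)
record(price)
price = price + 12
price = 5 + 25
length = price != price
length = price + cap

3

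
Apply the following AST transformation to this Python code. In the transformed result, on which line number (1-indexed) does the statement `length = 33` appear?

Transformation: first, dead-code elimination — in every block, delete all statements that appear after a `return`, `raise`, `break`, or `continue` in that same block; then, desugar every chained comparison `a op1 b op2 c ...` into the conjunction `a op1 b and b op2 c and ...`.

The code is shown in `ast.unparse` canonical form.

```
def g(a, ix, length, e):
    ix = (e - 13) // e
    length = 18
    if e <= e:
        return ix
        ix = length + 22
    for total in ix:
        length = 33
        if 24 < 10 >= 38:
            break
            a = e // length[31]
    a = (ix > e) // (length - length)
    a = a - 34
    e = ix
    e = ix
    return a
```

7

Transformed code:
def g(a, ix, length, e):
    ix = (e - 13) // e
    length = 18
    if e <= e:
        return ix
    for total in ix:
        length = 33
        if 24 < 10 and 10 >= 38:
            break
    a = (ix > e) // (length - length)
    a = a - 34
    e = ix
    e = ix
    return a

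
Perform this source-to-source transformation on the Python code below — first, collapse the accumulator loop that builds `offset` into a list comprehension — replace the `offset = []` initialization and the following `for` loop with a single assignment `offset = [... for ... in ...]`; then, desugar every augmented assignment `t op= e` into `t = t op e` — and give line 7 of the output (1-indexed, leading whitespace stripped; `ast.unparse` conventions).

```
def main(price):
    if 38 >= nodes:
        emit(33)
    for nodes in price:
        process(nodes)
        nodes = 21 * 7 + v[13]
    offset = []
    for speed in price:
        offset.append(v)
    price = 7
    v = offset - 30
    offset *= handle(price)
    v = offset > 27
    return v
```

offset = [v for speed in price]

Transformed code:
def main(price):
    if 38 >= nodes:
        emit(33)
    for nodes in price:
        process(nodes)
        nodes = 21 * 7 + v[13]
    offset = [v for speed in price]
    price = 7
    v = offset - 30
    offset = offset * handle(price)
    v = offset > 27
    return v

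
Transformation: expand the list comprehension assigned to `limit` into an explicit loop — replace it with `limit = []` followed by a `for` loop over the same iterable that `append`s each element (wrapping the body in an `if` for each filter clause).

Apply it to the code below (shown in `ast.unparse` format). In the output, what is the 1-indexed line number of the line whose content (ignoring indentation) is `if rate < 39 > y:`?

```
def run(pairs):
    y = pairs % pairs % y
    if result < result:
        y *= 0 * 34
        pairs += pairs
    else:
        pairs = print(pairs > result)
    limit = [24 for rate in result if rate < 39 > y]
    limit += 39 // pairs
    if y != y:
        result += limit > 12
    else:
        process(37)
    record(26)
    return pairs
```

10

Transformed code:
def run(pairs):
    y = pairs % pairs % y
    if result < result:
        y *= 0 * 34
        pairs += pairs
    else:
        pairs = print(pairs > result)
    limit = []
    for rate in result:
        if rate < 39 > y:
            limit.append(24)
    limit += 39 // pairs
    if y != y:
        result += limit > 12
    else:
        process(37)
    record(26)
    return pairs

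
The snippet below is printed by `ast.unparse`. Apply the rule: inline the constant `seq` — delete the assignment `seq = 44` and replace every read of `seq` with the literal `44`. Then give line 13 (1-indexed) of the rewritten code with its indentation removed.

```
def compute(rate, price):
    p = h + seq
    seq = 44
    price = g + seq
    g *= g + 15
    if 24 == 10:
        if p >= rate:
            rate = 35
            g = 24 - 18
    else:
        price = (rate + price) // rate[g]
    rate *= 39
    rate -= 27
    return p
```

Transformed code:
def compute(rate, price):
    p = h + 44
    price = g + 44
    g *= g + 15
    if 24 == 10:
        if p >= rate:
            rate = 35
            g = 24 - 18
    else:
        price = (rate + price) // rate[g]
    rate *= 39
    rate -= 27
    return p

return p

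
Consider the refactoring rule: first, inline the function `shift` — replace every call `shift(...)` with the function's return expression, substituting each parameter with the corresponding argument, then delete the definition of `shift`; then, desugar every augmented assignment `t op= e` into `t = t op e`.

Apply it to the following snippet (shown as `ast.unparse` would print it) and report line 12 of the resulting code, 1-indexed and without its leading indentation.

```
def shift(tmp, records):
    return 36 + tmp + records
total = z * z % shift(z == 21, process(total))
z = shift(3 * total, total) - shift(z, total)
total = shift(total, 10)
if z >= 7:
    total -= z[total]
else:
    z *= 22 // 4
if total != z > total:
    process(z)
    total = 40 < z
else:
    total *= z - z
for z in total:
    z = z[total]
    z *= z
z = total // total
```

total = total * (z - z)

Transformed code:
total = z * z % (36 + (z == 21) + process(total))
z = 36 + 3 * total + total - (36 + z + total)
total = 36 + total + 10
if z >= 7:
    total = total - z[total]
else:
    z = z * (22 // 4)
if total != z > total:
    process(z)
    total = 40 < z
else:
    total = total * (z - z)
for z in total:
    z = z[total]
    z = z * z
z = total // total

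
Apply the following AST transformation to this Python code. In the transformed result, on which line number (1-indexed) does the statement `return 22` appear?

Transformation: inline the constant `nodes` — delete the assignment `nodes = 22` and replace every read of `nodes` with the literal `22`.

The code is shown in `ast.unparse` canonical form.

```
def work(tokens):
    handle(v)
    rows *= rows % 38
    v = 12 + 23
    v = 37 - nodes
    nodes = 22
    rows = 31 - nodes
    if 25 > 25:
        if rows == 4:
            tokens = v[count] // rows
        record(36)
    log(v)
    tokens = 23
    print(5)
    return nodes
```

14

Transformed code:
def work(tokens):
    handle(v)
    rows *= rows % 38
    v = 12 + 23
    v = 37 - 22
    rows = 31 - 22
    if 25 > 25:
        if rows == 4:
            tokens = v[count] // rows
        record(36)
    log(v)
    tokens = 23
    print(5)
    return 22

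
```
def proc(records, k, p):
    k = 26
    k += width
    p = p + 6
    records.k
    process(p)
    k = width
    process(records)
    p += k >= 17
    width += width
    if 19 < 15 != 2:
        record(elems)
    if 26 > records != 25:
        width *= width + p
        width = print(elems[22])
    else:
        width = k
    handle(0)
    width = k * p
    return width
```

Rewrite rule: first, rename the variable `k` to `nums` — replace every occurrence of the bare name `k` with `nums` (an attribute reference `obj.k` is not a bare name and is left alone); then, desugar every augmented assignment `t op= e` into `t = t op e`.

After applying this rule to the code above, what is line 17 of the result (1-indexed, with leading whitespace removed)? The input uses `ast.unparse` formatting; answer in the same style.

Transformed code:
def proc(records, nums, p):
    nums = 26
    nums = nums + width
    p = p + 6
    records.k
    process(p)
    nums = width
    process(records)
    p = p + (nums >= 17)
    width = width + width
    if 19 < 15 != 2:
        record(elems)
    if 26 > records != 25:
        width = width * (width + p)
        width = print(elems[22])
    else:
        width = nums
    handle(0)
    width = nums * p
    return width

width = nums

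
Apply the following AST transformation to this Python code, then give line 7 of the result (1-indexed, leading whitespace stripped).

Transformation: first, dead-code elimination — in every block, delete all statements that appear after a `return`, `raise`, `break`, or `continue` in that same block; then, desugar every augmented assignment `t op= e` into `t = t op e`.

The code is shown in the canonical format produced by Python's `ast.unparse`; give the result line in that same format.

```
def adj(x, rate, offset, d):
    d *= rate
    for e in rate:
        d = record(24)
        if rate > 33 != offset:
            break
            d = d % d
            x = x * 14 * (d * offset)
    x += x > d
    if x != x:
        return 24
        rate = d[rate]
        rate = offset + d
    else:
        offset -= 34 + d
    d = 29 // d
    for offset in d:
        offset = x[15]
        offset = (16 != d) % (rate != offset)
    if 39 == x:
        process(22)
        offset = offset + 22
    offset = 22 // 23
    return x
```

Transformed code:
def adj(x, rate, offset, d):
    d = d * rate
    for e in rate:
        d = record(24)
        if rate > 33 != offset:
            break
    x = x + (x > d)
    if x != x:
        return 24
    else:
        offset = offset - (34 + d)
    d = 29 // d
    for offset in d:
        offset = x[15]
        offset = (16 != d) % (rate != offset)
    if 39 == x:
        process(22)
        offset = offset + 22
    offset = 22 // 23
    return x

x = x + (x > d)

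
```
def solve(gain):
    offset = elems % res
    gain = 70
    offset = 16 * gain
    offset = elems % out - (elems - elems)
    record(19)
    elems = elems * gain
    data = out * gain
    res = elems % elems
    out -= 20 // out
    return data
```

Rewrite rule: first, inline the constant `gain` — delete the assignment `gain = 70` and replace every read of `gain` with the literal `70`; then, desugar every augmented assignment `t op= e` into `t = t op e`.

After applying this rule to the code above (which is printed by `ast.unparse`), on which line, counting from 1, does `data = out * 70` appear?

7

Transformed code:
def solve(gain):
    offset = elems % res
    offset = 16 * 70
    offset = elems % out - (elems - elems)
    record(19)
    elems = elems * 70
    data = out * 70
    res = elems % elems
    out = out - 20 // out
    return data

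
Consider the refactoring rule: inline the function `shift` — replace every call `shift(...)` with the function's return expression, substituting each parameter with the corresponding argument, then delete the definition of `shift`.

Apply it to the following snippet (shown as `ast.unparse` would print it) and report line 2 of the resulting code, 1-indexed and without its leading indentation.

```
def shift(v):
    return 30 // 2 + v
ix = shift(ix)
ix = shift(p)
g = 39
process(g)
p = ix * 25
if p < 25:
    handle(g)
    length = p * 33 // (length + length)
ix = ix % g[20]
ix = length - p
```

ix = 30 // 2 + p

Transformed code:
ix = 30 // 2 + ix
ix = 30 // 2 + p
g = 39
process(g)
p = ix * 25
if p < 25:
    handle(g)
    length = p * 33 // (length + length)
ix = ix % g[20]
ix = length - p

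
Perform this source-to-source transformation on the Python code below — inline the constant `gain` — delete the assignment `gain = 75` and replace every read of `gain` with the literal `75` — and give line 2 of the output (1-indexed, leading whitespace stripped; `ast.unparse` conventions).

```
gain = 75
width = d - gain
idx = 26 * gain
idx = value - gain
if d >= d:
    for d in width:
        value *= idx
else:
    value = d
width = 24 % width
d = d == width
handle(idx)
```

Transformed code:
width = d - 75
idx = 26 * 75
idx = value - 75
if d >= d:
    for d in width:
        value *= idx
else:
    value = d
width = 24 % width
d = d == width
handle(idx)

idx = 26 * 75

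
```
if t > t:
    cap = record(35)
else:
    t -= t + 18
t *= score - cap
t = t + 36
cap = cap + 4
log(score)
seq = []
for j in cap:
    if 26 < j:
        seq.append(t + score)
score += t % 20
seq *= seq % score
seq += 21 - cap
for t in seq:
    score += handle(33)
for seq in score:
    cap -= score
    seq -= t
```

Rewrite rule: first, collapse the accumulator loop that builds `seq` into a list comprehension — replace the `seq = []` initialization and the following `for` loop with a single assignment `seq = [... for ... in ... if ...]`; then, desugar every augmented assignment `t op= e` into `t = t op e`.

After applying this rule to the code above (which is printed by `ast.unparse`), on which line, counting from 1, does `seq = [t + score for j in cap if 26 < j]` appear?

Transformed code:
if t > t:
    cap = record(35)
else:
    t = t - (t + 18)
t = t * (score - cap)
t = t + 36
cap = cap + 4
log(score)
seq = [t + score for j in cap if 26 < j]
score = score + t % 20
seq = seq * (seq % score)
seq = seq + (21 - cap)
for t in seq:
    score = score + handle(33)
for seq in score:
    cap = cap - score
    seq = seq - t

9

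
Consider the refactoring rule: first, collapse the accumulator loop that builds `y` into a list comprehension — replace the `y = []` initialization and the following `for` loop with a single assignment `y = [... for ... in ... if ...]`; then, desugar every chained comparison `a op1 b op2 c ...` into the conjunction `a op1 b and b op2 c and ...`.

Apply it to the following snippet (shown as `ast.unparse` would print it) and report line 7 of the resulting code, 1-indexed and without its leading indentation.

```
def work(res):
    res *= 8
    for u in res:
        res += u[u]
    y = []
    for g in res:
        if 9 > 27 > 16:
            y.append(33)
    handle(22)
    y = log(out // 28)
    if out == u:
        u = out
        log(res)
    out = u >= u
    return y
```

y = log(out // 28)

Transformed code:
def work(res):
    res *= 8
    for u in res:
        res += u[u]
    y = [33 for g in res if 9 > 27 and 27 > 16]
    handle(22)
    y = log(out // 28)
    if out == u:
        u = out
        log(res)
    out = u >= u
    return y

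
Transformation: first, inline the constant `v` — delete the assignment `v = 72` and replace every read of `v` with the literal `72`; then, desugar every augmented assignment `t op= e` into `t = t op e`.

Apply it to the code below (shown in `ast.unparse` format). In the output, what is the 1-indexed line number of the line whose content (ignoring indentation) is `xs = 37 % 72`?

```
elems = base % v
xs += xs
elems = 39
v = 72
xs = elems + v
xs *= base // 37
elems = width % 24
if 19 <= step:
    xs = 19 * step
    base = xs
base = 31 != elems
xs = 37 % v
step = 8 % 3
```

11

Transformed code:
elems = base % 72
xs = xs + xs
elems = 39
xs = elems + 72
xs = xs * (base // 37)
elems = width % 24
if 19 <= step:
    xs = 19 * step
    base = xs
base = 31 != elems
xs = 37 % 72
step = 8 % 3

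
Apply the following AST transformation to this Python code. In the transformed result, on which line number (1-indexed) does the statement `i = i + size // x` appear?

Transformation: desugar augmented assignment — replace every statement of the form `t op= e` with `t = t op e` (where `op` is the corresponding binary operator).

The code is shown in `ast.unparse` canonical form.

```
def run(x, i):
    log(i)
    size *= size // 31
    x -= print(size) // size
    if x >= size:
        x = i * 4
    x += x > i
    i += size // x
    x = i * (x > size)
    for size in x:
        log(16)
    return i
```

8

Transformed code:
def run(x, i):
    log(i)
    size = size * (size // 31)
    x = x - print(size) // size
    if x >= size:
        x = i * 4
    x = x + (x > i)
    i = i + size // x
    x = i * (x > size)
    for size in x:
        log(16)
    return i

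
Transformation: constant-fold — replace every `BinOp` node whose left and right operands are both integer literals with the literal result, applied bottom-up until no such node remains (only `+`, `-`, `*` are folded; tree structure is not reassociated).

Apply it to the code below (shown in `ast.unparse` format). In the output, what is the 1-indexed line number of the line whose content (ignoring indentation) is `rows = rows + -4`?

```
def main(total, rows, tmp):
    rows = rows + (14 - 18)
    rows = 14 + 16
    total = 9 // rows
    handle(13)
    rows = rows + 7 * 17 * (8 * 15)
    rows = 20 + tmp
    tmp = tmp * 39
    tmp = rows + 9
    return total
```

2

Transformed code:
def main(total, rows, tmp):
    rows = rows + -4
    rows = 30
    total = 9 // rows
    handle(13)
    rows = rows + 14280
    rows = 20 + tmp
    tmp = tmp * 39
    tmp = rows + 9
    return total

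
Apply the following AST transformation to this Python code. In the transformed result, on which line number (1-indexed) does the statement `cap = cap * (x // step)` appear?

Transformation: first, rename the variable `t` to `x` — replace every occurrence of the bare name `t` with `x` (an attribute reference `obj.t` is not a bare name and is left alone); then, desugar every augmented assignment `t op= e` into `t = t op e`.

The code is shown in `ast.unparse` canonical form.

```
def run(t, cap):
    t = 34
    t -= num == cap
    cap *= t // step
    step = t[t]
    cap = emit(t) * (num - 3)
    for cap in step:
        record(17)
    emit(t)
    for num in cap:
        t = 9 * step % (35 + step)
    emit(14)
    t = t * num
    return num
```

Transformed code:
def run(x, cap):
    x = 34
    x = x - (num == cap)
    cap = cap * (x // step)
    step = x[x]
    cap = emit(x) * (num - 3)
    for cap in step:
        record(17)
    emit(x)
    for num in cap:
        x = 9 * step % (35 + step)
    emit(14)
    x = x * num
    return num

4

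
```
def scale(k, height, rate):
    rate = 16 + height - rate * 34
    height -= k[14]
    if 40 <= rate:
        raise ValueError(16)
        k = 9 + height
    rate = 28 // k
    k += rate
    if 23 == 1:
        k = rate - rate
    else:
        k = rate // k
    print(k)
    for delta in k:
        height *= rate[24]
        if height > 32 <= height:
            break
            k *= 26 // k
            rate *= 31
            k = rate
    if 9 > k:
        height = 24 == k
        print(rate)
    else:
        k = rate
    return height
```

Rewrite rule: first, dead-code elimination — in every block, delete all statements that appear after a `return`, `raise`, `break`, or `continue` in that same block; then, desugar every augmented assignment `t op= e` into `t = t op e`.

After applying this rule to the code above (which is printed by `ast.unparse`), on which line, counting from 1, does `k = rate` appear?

Transformed code:
def scale(k, height, rate):
    rate = 16 + height - rate * 34
    height = height - k[14]
    if 40 <= rate:
        raise ValueError(16)
    rate = 28 // k
    k = k + rate
    if 23 == 1:
        k = rate - rate
    else:
        k = rate // k
    print(k)
    for delta in k:
        height = height * rate[24]
        if height > 32 <= height:
            break
    if 9 > k:
        height = 24 == k
        print(rate)
    else:
        k = rate
    return height

21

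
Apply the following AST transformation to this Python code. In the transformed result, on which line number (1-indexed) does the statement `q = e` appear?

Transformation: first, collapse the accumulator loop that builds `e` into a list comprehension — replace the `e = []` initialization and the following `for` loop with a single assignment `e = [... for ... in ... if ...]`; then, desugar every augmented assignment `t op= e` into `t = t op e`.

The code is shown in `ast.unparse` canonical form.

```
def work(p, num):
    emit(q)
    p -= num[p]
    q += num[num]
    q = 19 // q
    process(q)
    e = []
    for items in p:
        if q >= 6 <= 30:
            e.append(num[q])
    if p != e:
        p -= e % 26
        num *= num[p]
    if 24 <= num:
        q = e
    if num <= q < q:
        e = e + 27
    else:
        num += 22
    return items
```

Transformed code:
def work(p, num):
    emit(q)
    p = p - num[p]
    q = q + num[num]
    q = 19 // q
    process(q)
    e = [num[q] for items in p if q >= 6 <= 30]
    if p != e:
        p = p - e % 26
        num = num * num[p]
    if 24 <= num:
        q = e
    if num <= q < q:
        e = e + 27
    else:
        num = num + 22
    return items

12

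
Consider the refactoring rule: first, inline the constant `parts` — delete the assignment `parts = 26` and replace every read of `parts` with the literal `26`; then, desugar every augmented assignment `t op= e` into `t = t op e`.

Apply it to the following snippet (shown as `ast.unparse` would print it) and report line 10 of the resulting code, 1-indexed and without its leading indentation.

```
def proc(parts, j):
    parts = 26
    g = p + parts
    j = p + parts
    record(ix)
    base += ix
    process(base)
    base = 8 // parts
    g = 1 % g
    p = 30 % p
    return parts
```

return 26

Transformed code:
def proc(parts, j):
    g = p + 26
    j = p + 26
    record(ix)
    base = base + ix
    process(base)
    base = 8 // 26
    g = 1 % g
    p = 30 % p
    return 26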